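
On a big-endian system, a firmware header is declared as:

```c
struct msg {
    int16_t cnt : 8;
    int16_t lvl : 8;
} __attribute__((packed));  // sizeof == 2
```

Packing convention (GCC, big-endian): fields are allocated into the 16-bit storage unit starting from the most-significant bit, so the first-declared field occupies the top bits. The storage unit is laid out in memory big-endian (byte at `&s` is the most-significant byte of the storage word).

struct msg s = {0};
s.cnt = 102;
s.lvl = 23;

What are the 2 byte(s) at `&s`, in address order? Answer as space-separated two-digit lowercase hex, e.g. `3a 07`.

66 17

cnt (8b) val=102 bits=0x66 at bit 8: 0x6600
lvl (8b) val=23 bits=0x17 at bit 0: 0x6617
word = 0x6617 → big-endian bytes:
  [0]=0x66  [1]=0x17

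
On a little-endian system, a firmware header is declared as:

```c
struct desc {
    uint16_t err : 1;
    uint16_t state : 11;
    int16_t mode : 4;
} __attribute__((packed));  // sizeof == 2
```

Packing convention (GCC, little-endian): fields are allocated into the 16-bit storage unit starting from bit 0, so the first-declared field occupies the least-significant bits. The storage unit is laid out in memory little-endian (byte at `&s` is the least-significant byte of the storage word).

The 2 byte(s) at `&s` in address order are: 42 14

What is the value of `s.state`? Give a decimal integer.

[0]=0x42 [1]=0x14 (little-endian) → word 0x1442
err:1 @ bit 0 → (0x1442>>0)&0x1 = 0x0
state:11 @ bit 1 → (0x1442>>1)&0x7ff = 0x221  ←
mode:4 @ bit 12 → (0x1442>>12)&0xf = 0x1

545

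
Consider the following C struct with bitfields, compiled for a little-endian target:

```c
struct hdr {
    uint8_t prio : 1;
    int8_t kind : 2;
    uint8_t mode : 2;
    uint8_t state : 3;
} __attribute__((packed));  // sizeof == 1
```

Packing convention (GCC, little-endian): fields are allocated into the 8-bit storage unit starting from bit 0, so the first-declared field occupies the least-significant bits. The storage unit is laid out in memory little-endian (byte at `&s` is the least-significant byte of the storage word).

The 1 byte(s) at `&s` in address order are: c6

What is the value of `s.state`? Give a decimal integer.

[0]=0xc6 (little-endian) → word 0xc6
prio [0+:1] = (word>>0) & 0x1 = 0
kind [1+:2] = (word>>1) & 0x3 = 3
mode [3+:2] = (word>>3) & 0x3 = 0
state [5+:3] = (word>>5) & 0x7 = 6  ←

6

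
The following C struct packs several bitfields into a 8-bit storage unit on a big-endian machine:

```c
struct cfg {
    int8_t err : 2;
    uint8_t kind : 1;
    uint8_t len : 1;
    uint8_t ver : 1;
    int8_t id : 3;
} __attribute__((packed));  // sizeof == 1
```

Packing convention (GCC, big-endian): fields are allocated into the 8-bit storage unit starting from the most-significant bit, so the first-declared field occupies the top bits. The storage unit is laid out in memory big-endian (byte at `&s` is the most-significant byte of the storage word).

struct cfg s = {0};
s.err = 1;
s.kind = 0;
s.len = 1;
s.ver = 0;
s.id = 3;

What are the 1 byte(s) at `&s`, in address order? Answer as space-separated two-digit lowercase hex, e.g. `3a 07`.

err (2b) val=1 bits=0x1 at bit 6: 0x40
kind (1b) val=0 bits=0x0 at bit 5: 0x40
len (1b) val=1 bits=0x1 at bit 4: 0x50
ver (1b) val=0 bits=0x0 at bit 3: 0x50
id (3b) val=3 bits=0x3 at bit 0: 0x53
word = 0x53 → big-endian bytes:
  [0]=0x53

53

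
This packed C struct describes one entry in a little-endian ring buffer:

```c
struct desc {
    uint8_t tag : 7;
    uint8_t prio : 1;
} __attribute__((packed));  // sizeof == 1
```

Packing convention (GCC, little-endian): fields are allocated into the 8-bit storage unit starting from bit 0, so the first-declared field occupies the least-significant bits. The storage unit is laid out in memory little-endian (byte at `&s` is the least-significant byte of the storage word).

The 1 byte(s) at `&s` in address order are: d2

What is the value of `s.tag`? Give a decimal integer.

82

[0]=0xd2 (little-endian) → word 0xd2
tag [0+:7] = (word>>0) & 0x7f = 82  ←
prio [7+:1] = (word>>7) & 0x1 = 1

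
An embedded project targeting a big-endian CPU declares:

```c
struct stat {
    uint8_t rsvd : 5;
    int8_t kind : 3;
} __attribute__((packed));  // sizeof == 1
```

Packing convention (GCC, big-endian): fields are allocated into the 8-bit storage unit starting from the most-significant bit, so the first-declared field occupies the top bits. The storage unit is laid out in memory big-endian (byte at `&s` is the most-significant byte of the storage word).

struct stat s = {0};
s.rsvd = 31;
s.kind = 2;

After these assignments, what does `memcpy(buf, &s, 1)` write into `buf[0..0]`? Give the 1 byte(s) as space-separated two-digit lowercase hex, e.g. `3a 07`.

fa

[3+:5] rsvd=31 & 0x1f = 0x1f; word=0xf8
[0+:3] kind=2 & 0x7 = 0x2; word=0xfa
word = 0xfa → big-endian bytes:
  [0]=0xfa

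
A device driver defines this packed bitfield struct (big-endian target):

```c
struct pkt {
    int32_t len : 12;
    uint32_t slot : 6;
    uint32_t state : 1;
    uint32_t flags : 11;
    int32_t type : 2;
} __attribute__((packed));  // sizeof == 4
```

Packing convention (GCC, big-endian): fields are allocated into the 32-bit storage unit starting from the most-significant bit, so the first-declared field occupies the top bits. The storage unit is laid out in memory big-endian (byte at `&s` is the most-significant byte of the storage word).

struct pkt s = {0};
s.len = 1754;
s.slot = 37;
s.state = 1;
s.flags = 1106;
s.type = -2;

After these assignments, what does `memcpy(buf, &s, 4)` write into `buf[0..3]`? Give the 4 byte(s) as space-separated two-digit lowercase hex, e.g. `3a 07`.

len:12 = 1754 → 0x6da << 20 → word 0x6da00000
slot:6 = 37 → 0x25 << 14 → word 0x6da94000
state:1 = 1 → 0x1 << 13 → word 0x6da96000
flags:11 = 1106 → 0x452 << 2 → word 0x6da97148
type:2 = -2 → 0x2 << 0 → word 0x6da9714a
word = 0x6da9714a → big-endian bytes:
  [0]=0x6d  [1]=0xa9  [2]=0x71  [3]=0x4a

6d a9 71 4a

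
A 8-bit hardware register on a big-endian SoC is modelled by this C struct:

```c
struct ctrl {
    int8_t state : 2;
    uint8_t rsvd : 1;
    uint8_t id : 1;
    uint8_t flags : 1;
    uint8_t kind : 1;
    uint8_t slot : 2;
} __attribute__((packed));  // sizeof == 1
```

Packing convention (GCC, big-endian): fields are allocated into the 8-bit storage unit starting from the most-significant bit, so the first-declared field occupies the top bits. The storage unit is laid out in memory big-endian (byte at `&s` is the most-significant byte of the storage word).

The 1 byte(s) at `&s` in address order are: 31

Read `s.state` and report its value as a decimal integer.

[0]=0x31 (big-endian) → word 0x31
state [6+:2] = (word>>6) & 0x3 = 0  ←
rsvd [5+:1] = (word>>5) & 0x1 = 1
id [4+:1] = (word>>4) & 0x1 = 1
flags [3+:1] = (word>>3) & 0x1 = 0
kind [2+:1] = (word>>2) & 0x1 = 0
slot [0+:2] = (word>>0) & 0x3 = 1
state signed 2b, MSB=0: value = 0

0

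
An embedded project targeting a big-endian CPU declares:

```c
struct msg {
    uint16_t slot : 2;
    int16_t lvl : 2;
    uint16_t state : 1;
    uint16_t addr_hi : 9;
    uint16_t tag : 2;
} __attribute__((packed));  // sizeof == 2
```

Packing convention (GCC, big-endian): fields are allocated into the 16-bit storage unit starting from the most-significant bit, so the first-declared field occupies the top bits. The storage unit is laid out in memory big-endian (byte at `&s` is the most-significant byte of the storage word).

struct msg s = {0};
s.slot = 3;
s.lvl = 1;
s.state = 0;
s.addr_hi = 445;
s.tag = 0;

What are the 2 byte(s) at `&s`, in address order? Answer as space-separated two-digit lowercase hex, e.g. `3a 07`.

slot:2 = 3 → 0x3 << 14 → word 0xc000
lvl:2 = 1 → 0x1 << 12 → word 0xd000
state:1 = 0 → 0x0 << 11 → word 0xd000
addr_hi:9 = 445 → 0x1bd << 2 → word 0xd6f4
tag:2 = 0 → 0x0 << 0 → word 0xd6f4
word = 0xd6f4 → big-endian bytes:
  [0]=0xd6  [1]=0xf4

d6 f4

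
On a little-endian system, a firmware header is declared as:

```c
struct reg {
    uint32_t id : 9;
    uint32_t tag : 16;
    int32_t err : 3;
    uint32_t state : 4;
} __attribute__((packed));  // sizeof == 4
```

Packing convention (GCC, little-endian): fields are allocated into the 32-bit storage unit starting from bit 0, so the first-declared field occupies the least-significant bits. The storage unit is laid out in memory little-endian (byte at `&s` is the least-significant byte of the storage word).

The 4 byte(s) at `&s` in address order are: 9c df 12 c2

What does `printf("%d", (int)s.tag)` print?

[0]=0x9c [1]=0xdf [2]=0x12 [3]=0xc2 (little-endian) → word 0xc212df9c
id:9 @ bit 0 → (0xc212df9c>>0)&0x1ff = 0x19c
tag:16 @ bit 9 → (0xc212df9c>>9)&0xffff = 0x96f  ←
err:3 @ bit 25 → (0xc212df9c>>25)&0x7 = 0x1
state:4 @ bit 28 → (0xc212df9c>>28)&0xf = 0xc

2415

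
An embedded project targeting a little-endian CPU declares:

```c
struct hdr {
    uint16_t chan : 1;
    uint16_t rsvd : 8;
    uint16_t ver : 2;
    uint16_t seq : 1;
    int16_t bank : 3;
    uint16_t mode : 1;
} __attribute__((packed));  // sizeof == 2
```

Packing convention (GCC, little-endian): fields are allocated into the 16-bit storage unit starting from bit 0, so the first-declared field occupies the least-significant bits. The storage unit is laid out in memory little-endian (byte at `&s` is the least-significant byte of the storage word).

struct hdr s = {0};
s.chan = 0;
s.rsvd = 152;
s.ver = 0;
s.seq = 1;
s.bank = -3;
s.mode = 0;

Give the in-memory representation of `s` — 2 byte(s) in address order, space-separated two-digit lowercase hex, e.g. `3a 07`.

30 59

chan (1b) val=0 bits=0x0 at bit 0: 0x0000
rsvd (8b) val=152 bits=0x98 at bit 1: 0x0130
ver (2b) val=0 bits=0x0 at bit 9: 0x0130
seq (1b) val=1 bits=0x1 at bit 11: 0x0930
bank (3b) val=-3 bits=0x5 at bit 12: 0x5930
mode (1b) val=0 bits=0x0 at bit 15: 0x5930
word = 0x5930 → little-endian bytes:
  [0]=0x30  [1]=0x59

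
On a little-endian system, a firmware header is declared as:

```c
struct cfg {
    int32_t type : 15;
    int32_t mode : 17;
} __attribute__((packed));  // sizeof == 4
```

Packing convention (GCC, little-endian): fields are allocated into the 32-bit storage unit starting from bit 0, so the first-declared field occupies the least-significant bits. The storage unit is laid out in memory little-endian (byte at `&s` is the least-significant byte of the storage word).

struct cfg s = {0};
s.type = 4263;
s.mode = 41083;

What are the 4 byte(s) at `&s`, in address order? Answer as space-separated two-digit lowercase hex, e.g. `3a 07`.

a7 90 3d 50

type:15 = 4263 → 0x10a7 << 0 → word 0x000010a7
mode:17 = 41083 → 0xa07b << 15 → word 0x503d90a7
word = 0x503d90a7 → little-endian bytes:
  [0]=0xa7  [1]=0x90  [2]=0x3d  [3]=0x50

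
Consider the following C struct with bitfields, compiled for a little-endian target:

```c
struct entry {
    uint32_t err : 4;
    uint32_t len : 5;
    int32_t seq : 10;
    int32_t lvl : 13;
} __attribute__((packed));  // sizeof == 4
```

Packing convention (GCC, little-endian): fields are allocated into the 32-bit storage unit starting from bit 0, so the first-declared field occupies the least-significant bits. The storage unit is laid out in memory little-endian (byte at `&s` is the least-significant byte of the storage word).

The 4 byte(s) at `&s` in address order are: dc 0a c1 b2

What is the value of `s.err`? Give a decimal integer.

12

[0]=0xdc [1]=0x0a [2]=0xc1 [3]=0xb2 (little-endian) → word 0xb2c10adc
err:4 @ bit 0 → (0xb2c10adc>>0)&0xf = 0xc  ←
len:5 @ bit 4 → (0xb2c10adc>>4)&0x1f = 0xd
seq:10 @ bit 9 → (0xb2c10adc>>9)&0x3ff = 0x85
lvl:13 @ bit 19 → (0xb2c10adc>>19)&0x1fff = 0x1658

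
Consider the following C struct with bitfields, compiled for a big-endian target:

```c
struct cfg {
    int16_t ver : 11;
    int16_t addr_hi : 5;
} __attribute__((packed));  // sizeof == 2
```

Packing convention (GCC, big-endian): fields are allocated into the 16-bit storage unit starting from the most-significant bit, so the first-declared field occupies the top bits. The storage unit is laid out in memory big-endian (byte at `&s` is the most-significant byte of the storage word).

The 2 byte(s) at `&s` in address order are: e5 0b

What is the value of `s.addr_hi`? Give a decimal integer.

11

[0]=0xe5 [1]=0x0b (big-endian) → word 0xe50b
ver [5+:11] = (word>>5) & 0x7ff = 1832
addr_hi [0+:5] = (word>>0) & 0x1f = 11  ←
addr_hi signed 5b, MSB=0: value = 11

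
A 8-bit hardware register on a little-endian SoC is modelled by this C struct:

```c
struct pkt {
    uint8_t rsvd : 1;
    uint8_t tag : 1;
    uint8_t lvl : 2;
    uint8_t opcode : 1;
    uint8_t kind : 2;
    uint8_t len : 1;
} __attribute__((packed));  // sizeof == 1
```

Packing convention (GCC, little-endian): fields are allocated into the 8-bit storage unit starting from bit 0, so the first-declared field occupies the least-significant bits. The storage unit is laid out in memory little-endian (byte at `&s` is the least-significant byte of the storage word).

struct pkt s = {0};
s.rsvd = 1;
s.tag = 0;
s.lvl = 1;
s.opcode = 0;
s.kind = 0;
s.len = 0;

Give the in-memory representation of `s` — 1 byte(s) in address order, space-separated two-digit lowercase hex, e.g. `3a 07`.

05

[0+:1] rsvd=1 & 0x1 = 0x1; word=0x01
[1+:1] tag=0 & 0x1 = 0x0; word=0x01
[2+:2] lvl=1 & 0x3 = 0x1; word=0x05
[4+:1] opcode=0 & 0x1 = 0x0; word=0x05
[5+:2] kind=0 & 0x3 = 0x0; word=0x05
[7+:1] len=0 & 0x1 = 0x0; word=0x05
word = 0x05 → little-endian bytes:
  [0]=0x05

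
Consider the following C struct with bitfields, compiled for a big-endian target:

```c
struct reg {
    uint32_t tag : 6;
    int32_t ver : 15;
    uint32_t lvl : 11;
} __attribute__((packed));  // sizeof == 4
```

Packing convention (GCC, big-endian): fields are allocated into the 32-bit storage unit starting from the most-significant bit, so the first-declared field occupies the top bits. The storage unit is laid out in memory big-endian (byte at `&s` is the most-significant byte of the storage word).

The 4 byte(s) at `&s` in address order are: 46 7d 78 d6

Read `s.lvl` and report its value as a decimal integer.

214

[0]=0x46 [1]=0x7d [2]=0x78 [3]=0xd6 (big-endian) → word 0x467d78d6
tag [26+:6] = (word>>26) & 0x3f = 17
ver [11+:15] = (word>>11) & 0x7fff = 20399
lvl [0+:11] = (word>>0) & 0x7ff = 214  ←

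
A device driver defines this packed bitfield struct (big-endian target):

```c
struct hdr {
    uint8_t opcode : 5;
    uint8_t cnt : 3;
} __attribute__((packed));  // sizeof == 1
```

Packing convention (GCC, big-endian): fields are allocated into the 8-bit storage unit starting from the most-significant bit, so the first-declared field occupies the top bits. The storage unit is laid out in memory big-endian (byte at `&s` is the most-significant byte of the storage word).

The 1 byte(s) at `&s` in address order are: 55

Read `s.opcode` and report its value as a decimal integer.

[0]=0x55 (big-endian) → word 0x55
opcode [3+:5] = (word>>3) & 0x1f = 10  ←
cnt [0+:3] = (word>>0) & 0x7 = 5

10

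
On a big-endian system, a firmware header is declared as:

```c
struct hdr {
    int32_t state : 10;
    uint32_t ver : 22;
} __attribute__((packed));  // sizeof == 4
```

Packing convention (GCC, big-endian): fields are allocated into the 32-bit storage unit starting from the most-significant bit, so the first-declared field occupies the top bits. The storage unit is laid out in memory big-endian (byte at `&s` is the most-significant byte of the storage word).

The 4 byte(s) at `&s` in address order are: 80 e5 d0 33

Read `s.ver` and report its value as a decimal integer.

2478131

[0]=0x80 [1]=0xe5 [2]=0xd0 [3]=0x33 (big-endian) → word 0x80e5d033
state:10 @ bit 22 → (0x80e5d033>>22)&0x3ff = 0x203
ver:22 @ bit 0 → (0x80e5d033>>0)&0x3fffff = 0x25d033  ←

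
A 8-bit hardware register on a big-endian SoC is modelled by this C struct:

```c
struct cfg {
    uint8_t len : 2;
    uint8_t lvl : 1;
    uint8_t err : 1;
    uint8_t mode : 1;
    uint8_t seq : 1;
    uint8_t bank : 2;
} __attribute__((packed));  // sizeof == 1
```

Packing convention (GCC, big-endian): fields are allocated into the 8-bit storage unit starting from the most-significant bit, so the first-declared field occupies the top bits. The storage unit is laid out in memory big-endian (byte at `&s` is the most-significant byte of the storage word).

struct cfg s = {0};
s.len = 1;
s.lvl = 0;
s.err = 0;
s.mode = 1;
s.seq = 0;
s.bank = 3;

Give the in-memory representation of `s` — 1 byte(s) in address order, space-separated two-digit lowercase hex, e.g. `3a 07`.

[6+:2] len=1 & 0x3 = 0x1; word=0x40
[5+:1] lvl=0 & 0x1 = 0x0; word=0x40
[4+:1] err=0 & 0x1 = 0x0; word=0x40
[3+:1] mode=1 & 0x1 = 0x1; word=0x48
[2+:1] seq=0 & 0x1 = 0x0; word=0x48
[0+:2] bank=3 & 0x3 = 0x3; word=0x4b
word = 0x4b → big-endian bytes:
  [0]=0x4b

4b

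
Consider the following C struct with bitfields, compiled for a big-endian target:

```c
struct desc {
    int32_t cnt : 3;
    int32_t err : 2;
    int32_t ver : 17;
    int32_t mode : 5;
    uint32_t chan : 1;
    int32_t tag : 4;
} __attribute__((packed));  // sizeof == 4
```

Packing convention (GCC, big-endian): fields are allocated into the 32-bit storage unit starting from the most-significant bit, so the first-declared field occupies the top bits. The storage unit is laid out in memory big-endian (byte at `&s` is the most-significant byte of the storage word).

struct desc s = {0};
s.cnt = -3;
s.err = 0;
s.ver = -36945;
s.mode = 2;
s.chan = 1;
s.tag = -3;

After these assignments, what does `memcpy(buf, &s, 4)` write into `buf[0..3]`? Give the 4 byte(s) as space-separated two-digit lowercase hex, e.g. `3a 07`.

a5 be bc 5d

[29+:3] cnt=-3 & 0x7 = 0x5; word=0xa0000000
[27+:2] err=0 & 0x3 = 0x0; word=0xa0000000
[10+:17] ver=-36945 & 0x1ffff = 0x16faf; word=0xa5bebc00
[5+:5] mode=2 & 0x1f = 0x2; word=0xa5bebc40
[4+:1] chan=1 & 0x1 = 0x1; word=0xa5bebc50
[0+:4] tag=-3 & 0xf = 0xd; word=0xa5bebc5d
word = 0xa5bebc5d → big-endian bytes:
  [0]=0xa5  [1]=0xbe  [2]=0xbc  [3]=0x5d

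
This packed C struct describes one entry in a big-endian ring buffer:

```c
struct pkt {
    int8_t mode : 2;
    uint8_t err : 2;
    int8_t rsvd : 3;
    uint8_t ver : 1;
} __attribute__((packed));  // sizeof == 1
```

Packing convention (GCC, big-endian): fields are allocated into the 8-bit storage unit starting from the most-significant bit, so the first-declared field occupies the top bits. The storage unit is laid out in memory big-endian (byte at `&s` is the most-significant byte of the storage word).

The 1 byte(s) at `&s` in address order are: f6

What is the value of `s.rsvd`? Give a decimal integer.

[0]=0xf6 (big-endian) → word 0xf6
mode:2 @ bit 6 → (0xf6>>6)&0x3 = 0x3
err:2 @ bit 4 → (0xf6>>4)&0x3 = 0x3
rsvd:3 @ bit 1 → (0xf6>>1)&0x7 = 0x3  ←
ver:1 @ bit 0 → (0xf6>>0)&0x1 = 0x0
rsvd signed 3b, MSB=0: value = 3

3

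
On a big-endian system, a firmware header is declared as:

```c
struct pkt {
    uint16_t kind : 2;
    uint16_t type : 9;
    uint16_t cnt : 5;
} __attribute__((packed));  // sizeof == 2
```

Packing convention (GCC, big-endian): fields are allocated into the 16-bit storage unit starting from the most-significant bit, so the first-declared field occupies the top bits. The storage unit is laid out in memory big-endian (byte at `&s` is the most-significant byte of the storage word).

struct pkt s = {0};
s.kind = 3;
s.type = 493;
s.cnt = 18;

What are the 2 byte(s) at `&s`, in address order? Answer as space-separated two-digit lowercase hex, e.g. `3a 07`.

fd b2

kind:2 = 3 → 0x3 << 14 → word 0xc000
type:9 = 493 → 0x1ed << 5 → word 0xfda0
cnt:5 = 18 → 0x12 << 0 → word 0xfdb2
word = 0xfdb2 → big-endian bytes:
  [0]=0xfd  [1]=0xb2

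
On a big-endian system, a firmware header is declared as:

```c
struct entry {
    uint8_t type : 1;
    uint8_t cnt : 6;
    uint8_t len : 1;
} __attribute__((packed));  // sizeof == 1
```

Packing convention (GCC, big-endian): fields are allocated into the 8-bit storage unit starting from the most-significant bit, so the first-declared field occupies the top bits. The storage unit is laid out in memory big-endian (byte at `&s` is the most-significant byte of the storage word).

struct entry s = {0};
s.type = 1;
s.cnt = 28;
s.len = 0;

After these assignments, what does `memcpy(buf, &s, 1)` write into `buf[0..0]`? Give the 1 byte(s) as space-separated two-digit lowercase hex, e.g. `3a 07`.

type:1 = 1 → 0x1 << 7 → word 0x80
cnt:6 = 28 → 0x1c << 1 → word 0xb8
len:1 = 0 → 0x0 << 0 → word 0xb8
word = 0xb8 → big-endian bytes:
  [0]=0xb8

b8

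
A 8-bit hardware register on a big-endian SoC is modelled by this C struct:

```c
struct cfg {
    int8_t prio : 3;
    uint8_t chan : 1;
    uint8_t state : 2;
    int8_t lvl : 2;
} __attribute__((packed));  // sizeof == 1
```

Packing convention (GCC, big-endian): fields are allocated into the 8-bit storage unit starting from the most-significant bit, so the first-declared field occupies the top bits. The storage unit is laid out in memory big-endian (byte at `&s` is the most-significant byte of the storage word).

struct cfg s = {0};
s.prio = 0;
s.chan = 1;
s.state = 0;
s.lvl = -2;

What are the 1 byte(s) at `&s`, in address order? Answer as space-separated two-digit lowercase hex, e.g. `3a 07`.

prio:3 = 0 → 0x0 << 5 → word 0x00
chan:1 = 1 → 0x1 << 4 → word 0x10
state:2 = 0 → 0x0 << 2 → word 0x10
lvl:2 = -2 → 0x2 << 0 → word 0x12
word = 0x12 → big-endian bytes:
  [0]=0x12

12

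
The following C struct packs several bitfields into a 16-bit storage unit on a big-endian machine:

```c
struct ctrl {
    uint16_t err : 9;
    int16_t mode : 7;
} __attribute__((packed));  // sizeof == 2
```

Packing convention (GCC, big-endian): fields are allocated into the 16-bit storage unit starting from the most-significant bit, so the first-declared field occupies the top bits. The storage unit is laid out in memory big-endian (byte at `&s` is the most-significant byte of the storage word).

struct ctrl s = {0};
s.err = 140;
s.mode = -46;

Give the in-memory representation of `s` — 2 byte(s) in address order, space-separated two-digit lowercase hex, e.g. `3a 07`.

err:9 = 140 → 0x8c << 7 → word 0x4600
mode:7 = -46 → 0x52 << 0 → word 0x4652
word = 0x4652 → big-endian bytes:
  [0]=0x46  [1]=0x52

46 52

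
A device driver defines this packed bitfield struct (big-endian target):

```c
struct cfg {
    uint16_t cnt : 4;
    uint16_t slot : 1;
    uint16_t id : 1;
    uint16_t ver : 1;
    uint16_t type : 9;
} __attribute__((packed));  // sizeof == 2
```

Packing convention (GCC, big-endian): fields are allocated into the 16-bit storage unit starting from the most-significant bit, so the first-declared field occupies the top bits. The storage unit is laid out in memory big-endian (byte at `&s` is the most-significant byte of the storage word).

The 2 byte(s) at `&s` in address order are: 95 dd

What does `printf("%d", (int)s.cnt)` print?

[0]=0x95 [1]=0xdd (big-endian) → word 0x95dd
cnt:4 @ bit 12 → (0x95dd>>12)&0xf = 0x9  ←
slot:1 @ bit 11 → (0x95dd>>11)&0x1 = 0x0
id:1 @ bit 10 → (0x95dd>>10)&0x1 = 0x1
ver:1 @ bit 9 → (0x95dd>>9)&0x1 = 0x0
type:9 @ bit 0 → (0x95dd>>0)&0x1ff = 0x1dd

9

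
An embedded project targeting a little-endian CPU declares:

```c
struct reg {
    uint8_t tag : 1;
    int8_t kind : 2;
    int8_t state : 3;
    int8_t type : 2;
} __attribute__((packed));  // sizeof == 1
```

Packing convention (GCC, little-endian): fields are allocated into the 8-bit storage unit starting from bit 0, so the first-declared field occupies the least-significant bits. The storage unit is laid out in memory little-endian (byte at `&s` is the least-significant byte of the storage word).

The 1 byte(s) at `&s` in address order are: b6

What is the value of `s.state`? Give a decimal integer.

[0]=0xb6 (little-endian) → word 0xb6
tag [0+:1] = (word>>0) & 0x1 = 0
kind [1+:2] = (word>>1) & 0x3 = 3
state [3+:3] = (word>>3) & 0x7 = 6  ←
type [6+:2] = (word>>6) & 0x3 = 2
state signed 3b, MSB=1: 6 - 8 = -2

-2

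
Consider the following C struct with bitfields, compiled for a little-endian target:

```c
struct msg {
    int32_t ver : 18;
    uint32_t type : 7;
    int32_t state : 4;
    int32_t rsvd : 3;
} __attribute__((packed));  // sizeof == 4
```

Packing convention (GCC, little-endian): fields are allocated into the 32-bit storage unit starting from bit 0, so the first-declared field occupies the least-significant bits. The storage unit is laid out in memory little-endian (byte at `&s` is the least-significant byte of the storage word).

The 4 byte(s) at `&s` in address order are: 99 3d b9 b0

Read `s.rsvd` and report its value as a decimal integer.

[0]=0x99 [1]=0x3d [2]=0xb9 [3]=0xb0 (little-endian) → word 0xb0b93d99
ver [0+:18] = (word>>0) & 0x3ffff = 81305
type [18+:7] = (word>>18) & 0x7f = 46
state [25+:4] = (word>>25) & 0xf = 8
rsvd [29+:3] = (word>>29) & 0x7 = 5  ←
rsvd signed 3b, MSB=1: 5 - 8 = -3

-3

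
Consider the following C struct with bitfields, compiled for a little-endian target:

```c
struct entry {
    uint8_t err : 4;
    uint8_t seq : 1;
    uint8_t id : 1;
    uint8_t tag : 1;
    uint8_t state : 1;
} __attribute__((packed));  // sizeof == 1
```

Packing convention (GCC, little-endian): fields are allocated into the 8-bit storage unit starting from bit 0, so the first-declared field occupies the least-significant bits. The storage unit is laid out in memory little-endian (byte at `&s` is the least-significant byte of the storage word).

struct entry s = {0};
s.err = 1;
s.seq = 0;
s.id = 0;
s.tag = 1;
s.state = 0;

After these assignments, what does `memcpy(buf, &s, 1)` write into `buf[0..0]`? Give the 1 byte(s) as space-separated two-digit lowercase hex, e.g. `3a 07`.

err (4b) val=1 bits=0x1 at bit 0: 0x01
seq (1b) val=0 bits=0x0 at bit 4: 0x01
id (1b) val=0 bits=0x0 at bit 5: 0x01
tag (1b) val=1 bits=0x1 at bit 6: 0x41
state (1b) val=0 bits=0x0 at bit 7: 0x41
word = 0x41 → little-endian bytes:
  [0]=0x41

41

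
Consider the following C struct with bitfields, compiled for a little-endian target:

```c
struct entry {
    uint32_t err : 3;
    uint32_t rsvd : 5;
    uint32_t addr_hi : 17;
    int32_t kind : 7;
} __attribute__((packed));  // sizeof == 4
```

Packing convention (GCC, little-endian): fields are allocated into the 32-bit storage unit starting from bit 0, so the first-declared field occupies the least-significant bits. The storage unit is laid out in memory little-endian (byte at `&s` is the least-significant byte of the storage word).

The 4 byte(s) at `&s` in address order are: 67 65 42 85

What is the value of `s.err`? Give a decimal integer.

7

[0]=0x67 [1]=0x65 [2]=0x42 [3]=0x85 (little-endian) → word 0x85426567
err:3 @ bit 0 → (0x85426567>>0)&0x7 = 0x7  ←
rsvd:5 @ bit 3 → (0x85426567>>3)&0x1f = 0xc
addr_hi:17 @ bit 8 → (0x85426567>>8)&0x1ffff = 0x14265
kind:7 @ bit 25 → (0x85426567>>25)&0x7f = 0x42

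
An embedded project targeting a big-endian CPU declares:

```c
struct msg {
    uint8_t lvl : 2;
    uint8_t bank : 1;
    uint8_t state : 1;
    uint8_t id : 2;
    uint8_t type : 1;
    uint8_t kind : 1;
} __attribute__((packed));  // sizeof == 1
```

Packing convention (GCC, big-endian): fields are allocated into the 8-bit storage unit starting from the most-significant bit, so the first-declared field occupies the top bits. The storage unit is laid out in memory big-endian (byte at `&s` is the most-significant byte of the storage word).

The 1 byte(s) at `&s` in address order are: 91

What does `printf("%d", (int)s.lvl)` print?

[0]=0x91 (big-endian) → word 0x91
lvl [6+:2] = (word>>6) & 0x3 = 2  ←
bank [5+:1] = (word>>5) & 0x1 = 0
state [4+:1] = (word>>4) & 0x1 = 1
id [2+:2] = (word>>2) & 0x3 = 0
type [1+:1] = (word>>1) & 0x1 = 0
kind [0+:1] = (word>>0) & 0x1 = 1

2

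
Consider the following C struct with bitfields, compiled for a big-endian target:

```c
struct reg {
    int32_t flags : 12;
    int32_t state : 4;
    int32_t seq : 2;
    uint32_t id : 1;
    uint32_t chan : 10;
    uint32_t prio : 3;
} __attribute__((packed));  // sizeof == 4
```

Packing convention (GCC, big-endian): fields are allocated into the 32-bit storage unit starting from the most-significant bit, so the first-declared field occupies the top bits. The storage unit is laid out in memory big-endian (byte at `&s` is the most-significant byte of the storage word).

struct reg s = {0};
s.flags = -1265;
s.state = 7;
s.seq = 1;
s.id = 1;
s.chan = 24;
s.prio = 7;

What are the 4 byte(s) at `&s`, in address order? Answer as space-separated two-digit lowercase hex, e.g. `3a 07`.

b0 f7 60 c7

[20+:12] flags=-1265 & 0xfff = 0xb0f; word=0xb0f00000
[16+:4] state=7 & 0xf = 0x7; word=0xb0f70000
[14+:2] seq=1 & 0x3 = 0x1; word=0xb0f74000
[13+:1] id=1 & 0x1 = 0x1; word=0xb0f76000
[3+:10] chan=24 & 0x3ff = 0x18; word=0xb0f760c0
[0+:3] prio=7 & 0x7 = 0x7; word=0xb0f760c7
word = 0xb0f760c7 → big-endian bytes:
  [0]=0xb0  [1]=0xf7  [2]=0x60  [3]=0xc7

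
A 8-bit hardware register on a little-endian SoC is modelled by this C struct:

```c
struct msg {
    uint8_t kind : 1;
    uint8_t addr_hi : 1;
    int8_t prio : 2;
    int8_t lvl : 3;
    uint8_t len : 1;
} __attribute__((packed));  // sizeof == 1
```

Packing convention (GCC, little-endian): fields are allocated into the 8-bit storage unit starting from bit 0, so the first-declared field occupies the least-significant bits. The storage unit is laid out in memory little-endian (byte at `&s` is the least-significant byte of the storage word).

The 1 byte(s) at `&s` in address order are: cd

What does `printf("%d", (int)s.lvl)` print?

-4

[0]=0xcd (little-endian) → word 0xcd
kind:1 @ bit 0 → (0xcd>>0)&0x1 = 0x1
addr_hi:1 @ bit 1 → (0xcd>>1)&0x1 = 0x0
prio:2 @ bit 2 → (0xcd>>2)&0x3 = 0x3
lvl:3 @ bit 4 → (0xcd>>4)&0x7 = 0x4  ←
len:1 @ bit 7 → (0xcd>>7)&0x1 = 0x1
lvl signed 3b, MSB=1: 4 - 8 = -4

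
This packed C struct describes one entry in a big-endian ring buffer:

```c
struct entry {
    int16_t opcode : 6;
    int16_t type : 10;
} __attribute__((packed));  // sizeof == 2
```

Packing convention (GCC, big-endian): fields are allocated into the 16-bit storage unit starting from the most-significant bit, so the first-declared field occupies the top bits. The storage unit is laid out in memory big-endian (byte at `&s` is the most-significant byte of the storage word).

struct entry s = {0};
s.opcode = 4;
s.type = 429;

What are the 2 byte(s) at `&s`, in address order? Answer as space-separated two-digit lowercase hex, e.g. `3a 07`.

opcode:6 = 4 → 0x4 << 10 → word 0x1000
type:10 = 429 → 0x1ad << 0 → word 0x11ad
word = 0x11ad → big-endian bytes:
  [0]=0x11  [1]=0xad

11 ad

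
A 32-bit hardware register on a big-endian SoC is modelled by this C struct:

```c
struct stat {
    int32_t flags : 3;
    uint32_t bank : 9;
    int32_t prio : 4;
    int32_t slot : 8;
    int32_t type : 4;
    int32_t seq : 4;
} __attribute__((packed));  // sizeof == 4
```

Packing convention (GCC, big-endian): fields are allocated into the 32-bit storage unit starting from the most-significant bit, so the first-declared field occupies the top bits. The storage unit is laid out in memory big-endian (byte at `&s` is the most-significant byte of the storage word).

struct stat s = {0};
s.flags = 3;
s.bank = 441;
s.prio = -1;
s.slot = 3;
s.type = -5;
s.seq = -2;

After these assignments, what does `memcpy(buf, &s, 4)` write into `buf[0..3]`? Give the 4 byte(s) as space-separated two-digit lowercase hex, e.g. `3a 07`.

[29+:3] flags=3 & 0x7 = 0x3; word=0x60000000
[20+:9] bank=441 & 0x1ff = 0x1b9; word=0x7b900000
[16+:4] prio=-1 & 0xf = 0xf; word=0x7b9f0000
[8+:8] slot=3 & 0xff = 0x3; word=0x7b9f0300
[4+:4] type=-5 & 0xf = 0xb; word=0x7b9f03b0
[0+:4] seq=-2 & 0xf = 0xe; word=0x7b9f03be
word = 0x7b9f03be → big-endian bytes:
  [0]=0x7b  [1]=0x9f  [2]=0x03  [3]=0xbe

7b 9f 03 be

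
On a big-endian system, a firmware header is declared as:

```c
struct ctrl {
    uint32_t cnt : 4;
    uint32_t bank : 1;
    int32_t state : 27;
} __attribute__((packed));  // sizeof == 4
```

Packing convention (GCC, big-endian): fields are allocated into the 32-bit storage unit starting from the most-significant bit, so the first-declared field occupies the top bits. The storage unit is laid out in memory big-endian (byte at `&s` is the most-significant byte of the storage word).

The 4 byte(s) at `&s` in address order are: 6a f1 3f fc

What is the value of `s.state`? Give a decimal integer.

49364988

[0]=0x6a [1]=0xf1 [2]=0x3f [3]=0xfc (big-endian) → word 0x6af13ffc
cnt [28+:4] = (word>>28) & 0xf = 6
bank [27+:1] = (word>>27) & 0x1 = 1
state [0+:27] = (word>>0) & 0x7ffffff = 49364988  ←
state signed 27b, MSB=0: value = 49364988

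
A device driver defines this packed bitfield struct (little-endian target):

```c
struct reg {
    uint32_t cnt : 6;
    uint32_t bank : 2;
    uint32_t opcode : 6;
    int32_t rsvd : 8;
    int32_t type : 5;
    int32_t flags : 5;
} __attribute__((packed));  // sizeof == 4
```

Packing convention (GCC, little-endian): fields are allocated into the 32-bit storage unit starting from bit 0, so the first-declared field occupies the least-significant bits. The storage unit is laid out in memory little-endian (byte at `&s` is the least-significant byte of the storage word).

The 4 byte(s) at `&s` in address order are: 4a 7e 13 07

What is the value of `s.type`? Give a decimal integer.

-4

[0]=0x4a [1]=0x7e [2]=0x13 [3]=0x07 (little-endian) → word 0x07137e4a
cnt [0+:6] = (word>>0) & 0x3f = 10
bank [6+:2] = (word>>6) & 0x3 = 1
opcode [8+:6] = (word>>8) & 0x3f = 62
rsvd [14+:8] = (word>>14) & 0xff = 77
type [22+:5] = (word>>22) & 0x1f = 28  ←
flags [27+:5] = (word>>27) & 0x1f = 0
type signed 5b, MSB=1: 28 - 32 = -4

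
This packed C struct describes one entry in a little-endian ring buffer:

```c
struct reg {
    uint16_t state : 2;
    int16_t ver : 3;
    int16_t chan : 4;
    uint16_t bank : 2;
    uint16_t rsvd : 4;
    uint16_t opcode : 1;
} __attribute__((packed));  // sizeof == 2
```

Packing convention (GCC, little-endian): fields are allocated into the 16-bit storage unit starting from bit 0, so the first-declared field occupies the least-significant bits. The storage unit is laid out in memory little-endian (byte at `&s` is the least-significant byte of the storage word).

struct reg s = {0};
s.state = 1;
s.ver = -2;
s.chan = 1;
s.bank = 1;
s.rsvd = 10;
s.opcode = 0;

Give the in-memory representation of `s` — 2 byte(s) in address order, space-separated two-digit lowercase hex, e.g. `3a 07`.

39 52

state:2 = 1 → 0x1 << 0 → word 0x0001
ver:3 = -2 → 0x6 << 2 → word 0x0019
chan:4 = 1 → 0x1 << 5 → word 0x0039
bank:2 = 1 → 0x1 << 9 → word 0x0239
rsvd:4 = 10 → 0xa << 11 → word 0x5239
opcode:1 = 0 → 0x0 << 15 → word 0x5239
word = 0x5239 → little-endian bytes:
  [0]=0x39  [1]=0x52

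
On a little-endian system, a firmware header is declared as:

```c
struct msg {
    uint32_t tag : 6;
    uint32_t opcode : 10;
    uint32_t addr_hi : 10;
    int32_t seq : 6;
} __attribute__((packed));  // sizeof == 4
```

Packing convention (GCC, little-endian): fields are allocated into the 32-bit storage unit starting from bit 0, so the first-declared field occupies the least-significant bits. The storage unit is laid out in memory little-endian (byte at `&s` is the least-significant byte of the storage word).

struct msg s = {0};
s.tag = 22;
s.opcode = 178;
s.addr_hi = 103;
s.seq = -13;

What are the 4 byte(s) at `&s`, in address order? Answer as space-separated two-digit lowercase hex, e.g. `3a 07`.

tag (6b) val=22 bits=0x16 at bit 0: 0x00000016
opcode (10b) val=178 bits=0xb2 at bit 6: 0x00002c96
addr_hi (10b) val=103 bits=0x67 at bit 16: 0x00672c96
seq (6b) val=-13 bits=0x33 at bit 26: 0xcc672c96
word = 0xcc672c96 → little-endian bytes:
  [0]=0x96  [1]=0x2c  [2]=0x67  [3]=0xcc

96 2c 67 cc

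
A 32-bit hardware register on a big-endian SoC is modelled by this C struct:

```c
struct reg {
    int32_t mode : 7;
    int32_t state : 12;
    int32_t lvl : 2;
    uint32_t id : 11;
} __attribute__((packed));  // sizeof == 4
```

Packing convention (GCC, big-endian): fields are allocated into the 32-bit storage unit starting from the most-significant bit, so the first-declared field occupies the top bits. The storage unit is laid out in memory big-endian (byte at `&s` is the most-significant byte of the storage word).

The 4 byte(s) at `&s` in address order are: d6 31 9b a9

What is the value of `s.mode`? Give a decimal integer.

[0]=0xd6 [1]=0x31 [2]=0x9b [3]=0xa9 (big-endian) → word 0xd6319ba9
mode [25+:7] = (word>>25) & 0x7f = 107  ←
state [13+:12] = (word>>13) & 0xfff = 396
lvl [11+:2] = (word>>11) & 0x3 = 3
id [0+:11] = (word>>0) & 0x7ff = 937
mode signed 7b, MSB=1: 107 - 128 = -21

-21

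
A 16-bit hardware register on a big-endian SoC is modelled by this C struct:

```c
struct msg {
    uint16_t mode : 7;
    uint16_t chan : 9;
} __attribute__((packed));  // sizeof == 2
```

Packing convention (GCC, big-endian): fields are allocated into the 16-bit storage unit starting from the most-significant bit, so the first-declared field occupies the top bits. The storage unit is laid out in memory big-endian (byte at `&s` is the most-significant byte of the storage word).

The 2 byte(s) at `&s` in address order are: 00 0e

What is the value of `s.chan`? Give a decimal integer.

14

[0]=0x00 [1]=0x0e (big-endian) → word 0x000e
mode:7 @ bit 9 → (0x000e>>9)&0x7f = 0x0
chan:9 @ bit 0 → (0x000e>>0)&0x1ff = 0xe  ←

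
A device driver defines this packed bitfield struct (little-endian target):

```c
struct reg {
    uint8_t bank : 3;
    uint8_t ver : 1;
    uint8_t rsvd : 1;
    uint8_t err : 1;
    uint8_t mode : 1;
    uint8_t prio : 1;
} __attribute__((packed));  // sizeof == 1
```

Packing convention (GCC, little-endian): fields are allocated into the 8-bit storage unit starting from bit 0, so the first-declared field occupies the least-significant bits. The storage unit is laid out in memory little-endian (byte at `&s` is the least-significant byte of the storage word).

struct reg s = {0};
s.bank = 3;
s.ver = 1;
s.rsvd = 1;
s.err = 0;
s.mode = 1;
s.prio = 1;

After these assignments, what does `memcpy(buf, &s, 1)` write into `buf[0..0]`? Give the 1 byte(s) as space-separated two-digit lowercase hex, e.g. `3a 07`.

db

bank (3b) val=3 bits=0x3 at bit 0: 0x03
ver (1b) val=1 bits=0x1 at bit 3: 0x0b
rsvd (1b) val=1 bits=0x1 at bit 4: 0x1b
err (1b) val=0 bits=0x0 at bit 5: 0x1b
mode (1b) val=1 bits=0x1 at bit 6: 0x5b
prio (1b) val=1 bits=0x1 at bit 7: 0xdb
word = 0xdb → little-endian bytes:
  [0]=0xdb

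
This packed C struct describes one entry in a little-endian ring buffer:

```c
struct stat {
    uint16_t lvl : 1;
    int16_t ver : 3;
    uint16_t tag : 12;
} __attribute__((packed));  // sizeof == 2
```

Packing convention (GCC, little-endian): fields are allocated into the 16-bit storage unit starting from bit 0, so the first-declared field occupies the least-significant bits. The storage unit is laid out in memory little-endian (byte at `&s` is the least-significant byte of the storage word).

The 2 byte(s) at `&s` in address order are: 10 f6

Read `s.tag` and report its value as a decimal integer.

[0]=0x10 [1]=0xf6 (little-endian) → word 0xf610
lvl [0+:1] = (word>>0) & 0x1 = 0
ver [1+:3] = (word>>1) & 0x7 = 0
tag [4+:12] = (word>>4) & 0xfff = 3937  ←

3937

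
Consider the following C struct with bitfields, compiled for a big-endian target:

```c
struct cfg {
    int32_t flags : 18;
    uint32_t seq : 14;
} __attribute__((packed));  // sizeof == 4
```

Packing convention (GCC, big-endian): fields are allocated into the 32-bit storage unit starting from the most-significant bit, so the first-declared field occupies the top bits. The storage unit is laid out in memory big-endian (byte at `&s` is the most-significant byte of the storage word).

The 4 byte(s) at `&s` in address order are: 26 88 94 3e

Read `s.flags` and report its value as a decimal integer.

[0]=0x26 [1]=0x88 [2]=0x94 [3]=0x3e (big-endian) → word 0x2688943e
flags [14+:18] = (word>>14) & 0x3ffff = 39458  ←
seq [0+:14] = (word>>0) & 0x3fff = 5182
flags signed 18b, MSB=0: value = 39458

39458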